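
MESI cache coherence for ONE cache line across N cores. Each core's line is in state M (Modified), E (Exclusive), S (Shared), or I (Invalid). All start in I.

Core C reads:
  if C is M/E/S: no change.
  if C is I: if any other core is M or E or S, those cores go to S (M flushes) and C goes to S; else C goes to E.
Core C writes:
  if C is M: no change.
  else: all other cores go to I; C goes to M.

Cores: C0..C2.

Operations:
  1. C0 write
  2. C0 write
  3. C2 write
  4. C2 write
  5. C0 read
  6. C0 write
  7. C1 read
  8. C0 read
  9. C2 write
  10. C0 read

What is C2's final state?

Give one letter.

Op 1: C0 write [C0 write: invalidate none -> C0=M] -> [M,I,I]
Op 2: C0 write [C0 write: already M (modified), no change] -> [M,I,I]
Op 3: C2 write [C2 write: invalidate ['C0=M'] -> C2=M] -> [I,I,M]
Op 4: C2 write [C2 write: already M (modified), no change] -> [I,I,M]
Op 5: C0 read [C0 read from I: others=['C2=M'] -> C0=S, others downsized to S] -> [S,I,S]
Op 6: C0 write [C0 write: invalidate ['C2=S'] -> C0=M] -> [M,I,I]
Op 7: C1 read [C1 read from I: others=['C0=M'] -> C1=S, others downsized to S] -> [S,S,I]
Op 8: C0 read [C0 read: already in S, no change] -> [S,S,I]
Op 9: C2 write [C2 write: invalidate ['C0=S', 'C1=S'] -> C2=M] -> [I,I,M]
Op 10: C0 read [C0 read from I: others=['C2=M'] -> C0=S, others downsized to S] -> [S,I,S]

Answer: S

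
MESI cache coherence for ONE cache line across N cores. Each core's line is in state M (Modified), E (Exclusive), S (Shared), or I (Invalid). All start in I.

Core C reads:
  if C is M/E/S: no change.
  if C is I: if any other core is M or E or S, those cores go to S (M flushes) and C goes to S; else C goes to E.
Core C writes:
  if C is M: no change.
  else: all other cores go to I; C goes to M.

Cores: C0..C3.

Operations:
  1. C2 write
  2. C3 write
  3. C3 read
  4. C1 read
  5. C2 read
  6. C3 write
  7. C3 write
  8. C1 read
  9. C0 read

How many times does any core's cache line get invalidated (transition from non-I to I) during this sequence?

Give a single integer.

Answer: 3

Derivation:
Op 1: C2 write [C2 write: invalidate none -> C2=M] -> [I,I,M,I] (invalidations this op: 0; running total: 0)
Op 2: C3 write [C3 write: invalidate ['C2=M'] -> C3=M] -> [I,I,I,M] (invalidations this op: 1; running total: 1)
Op 3: C3 read [C3 read: already in M, no change] -> [I,I,I,M] (invalidations this op: 0; running total: 1)
Op 4: C1 read [C1 read from I: others=['C3=M'] -> C1=S, others downsized to S] -> [I,S,I,S] (invalidations this op: 0; running total: 1)
Op 5: C2 read [C2 read from I: others=['C1=S', 'C3=S'] -> C2=S, others downsized to S] -> [I,S,S,S] (invalidations this op: 0; running total: 1)
Op 6: C3 write [C3 write: invalidate ['C1=S', 'C2=S'] -> C3=M] -> [I,I,I,M] (invalidations this op: 2; running total: 3)
Op 7: C3 write [C3 write: already M (modified), no change] -> [I,I,I,M] (invalidations this op: 0; running total: 3)
Op 8: C1 read [C1 read from I: others=['C3=M'] -> C1=S, others downsized to S] -> [I,S,I,S] (invalidations this op: 0; running total: 3)
Op 9: C0 read [C0 read from I: others=['C1=S', 'C3=S'] -> C0=S, others downsized to S] -> [S,S,I,S] (invalidations this op: 0; running total: 3)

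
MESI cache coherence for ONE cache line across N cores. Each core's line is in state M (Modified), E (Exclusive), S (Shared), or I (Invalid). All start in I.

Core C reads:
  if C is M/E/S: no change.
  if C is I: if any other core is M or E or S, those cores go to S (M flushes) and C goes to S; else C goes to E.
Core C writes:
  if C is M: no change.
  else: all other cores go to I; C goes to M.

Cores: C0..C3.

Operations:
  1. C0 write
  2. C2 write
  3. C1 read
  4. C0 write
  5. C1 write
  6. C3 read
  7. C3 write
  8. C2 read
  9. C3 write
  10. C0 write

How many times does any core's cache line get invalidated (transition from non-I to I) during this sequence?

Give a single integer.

Answer: 7

Derivation:
Op 1: C0 write [C0 write: invalidate none -> C0=M] -> [M,I,I,I] (invalidations this op: 0; running total: 0)
Op 2: C2 write [C2 write: invalidate ['C0=M'] -> C2=M] -> [I,I,M,I] (invalidations this op: 1; running total: 1)
Op 3: C1 read [C1 read from I: others=['C2=M'] -> C1=S, others downsized to S] -> [I,S,S,I] (invalidations this op: 0; running total: 1)
Op 4: C0 write [C0 write: invalidate ['C1=S', 'C2=S'] -> C0=M] -> [M,I,I,I] (invalidations this op: 2; running total: 3)
Op 5: C1 write [C1 write: invalidate ['C0=M'] -> C1=M] -> [I,M,I,I] (invalidations this op: 1; running total: 4)
Op 6: C3 read [C3 read from I: others=['C1=M'] -> C3=S, others downsized to S] -> [I,S,I,S] (invalidations this op: 0; running total: 4)
Op 7: C3 write [C3 write: invalidate ['C1=S'] -> C3=M] -> [I,I,I,M] (invalidations this op: 1; running total: 5)
Op 8: C2 read [C2 read from I: others=['C3=M'] -> C2=S, others downsized to S] -> [I,I,S,S] (invalidations this op: 0; running total: 5)
Op 9: C3 write [C3 write: invalidate ['C2=S'] -> C3=M] -> [I,I,I,M] (invalidations this op: 1; running total: 6)
Op 10: C0 write [C0 write: invalidate ['C3=M'] -> C0=M] -> [M,I,I,I] (invalidations this op: 1; running total: 7)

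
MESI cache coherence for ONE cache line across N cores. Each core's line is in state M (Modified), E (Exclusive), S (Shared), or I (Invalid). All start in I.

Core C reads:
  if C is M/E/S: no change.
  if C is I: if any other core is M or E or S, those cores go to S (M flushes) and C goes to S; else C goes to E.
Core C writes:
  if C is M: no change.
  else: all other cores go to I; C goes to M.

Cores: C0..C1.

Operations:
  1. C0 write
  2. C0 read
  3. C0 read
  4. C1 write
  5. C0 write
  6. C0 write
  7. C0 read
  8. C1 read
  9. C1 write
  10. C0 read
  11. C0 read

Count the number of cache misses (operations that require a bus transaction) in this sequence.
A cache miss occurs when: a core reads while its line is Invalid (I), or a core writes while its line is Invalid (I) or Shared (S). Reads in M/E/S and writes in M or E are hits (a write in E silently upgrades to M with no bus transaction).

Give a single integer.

Op 1: C0 write [C0 write: invalidate none -> C0=M] -> [M,I] [MISS #1: write from I]
Op 2: C0 read [C0 read: already in M, no change] -> [M,I] [hit: read from M]
Op 3: C0 read [C0 read: already in M, no change] -> [M,I] [hit: read from M]
Op 4: C1 write [C1 write: invalidate ['C0=M'] -> C1=M] -> [I,M] [MISS #2: write from I]
Op 5: C0 write [C0 write: invalidate ['C1=M'] -> C0=M] -> [M,I] [MISS #3: write from I]
Op 6: C0 write [C0 write: already M (modified), no change] -> [M,I] [hit: write from M]
Op 7: C0 read [C0 read: already in M, no change] -> [M,I] [hit: read from M]
Op 8: C1 read [C1 read from I: others=['C0=M'] -> C1=S, others downsized to S] -> [S,S] [MISS #4: read from I]
Op 9: C1 write [C1 write: invalidate ['C0=S'] -> C1=M] -> [I,M] [MISS #5: write from S]
Op 10: C0 read [C0 read from I: others=['C1=M'] -> C0=S, others downsized to S] -> [S,S] [MISS #6: read from I]
Op 11: C0 read [C0 read: already in S, no change] -> [S,S] [hit: read from S]

Answer: 6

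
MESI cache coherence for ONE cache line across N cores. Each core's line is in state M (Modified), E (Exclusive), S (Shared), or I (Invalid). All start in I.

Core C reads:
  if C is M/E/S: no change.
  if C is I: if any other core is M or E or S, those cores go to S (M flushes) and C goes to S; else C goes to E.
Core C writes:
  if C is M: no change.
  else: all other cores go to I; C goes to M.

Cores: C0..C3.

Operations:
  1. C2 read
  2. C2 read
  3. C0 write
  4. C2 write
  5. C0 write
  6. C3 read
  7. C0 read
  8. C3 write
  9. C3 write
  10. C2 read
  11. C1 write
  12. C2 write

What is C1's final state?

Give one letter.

Op 1: C2 read [C2 read from I: no other sharers -> C2=E (exclusive)] -> [I,I,E,I]
Op 2: C2 read [C2 read: already in E, no change] -> [I,I,E,I]
Op 3: C0 write [C0 write: invalidate ['C2=E'] -> C0=M] -> [M,I,I,I]
Op 4: C2 write [C2 write: invalidate ['C0=M'] -> C2=M] -> [I,I,M,I]
Op 5: C0 write [C0 write: invalidate ['C2=M'] -> C0=M] -> [M,I,I,I]
Op 6: C3 read [C3 read from I: others=['C0=M'] -> C3=S, others downsized to S] -> [S,I,I,S]
Op 7: C0 read [C0 read: already in S, no change] -> [S,I,I,S]
Op 8: C3 write [C3 write: invalidate ['C0=S'] -> C3=M] -> [I,I,I,M]
Op 9: C3 write [C3 write: already M (modified), no change] -> [I,I,I,M]
Op 10: C2 read [C2 read from I: others=['C3=M'] -> C2=S, others downsized to S] -> [I,I,S,S]
Op 11: C1 write [C1 write: invalidate ['C2=S', 'C3=S'] -> C1=M] -> [I,M,I,I]
Op 12: C2 write [C2 write: invalidate ['C1=M'] -> C2=M] -> [I,I,M,I]

Answer: I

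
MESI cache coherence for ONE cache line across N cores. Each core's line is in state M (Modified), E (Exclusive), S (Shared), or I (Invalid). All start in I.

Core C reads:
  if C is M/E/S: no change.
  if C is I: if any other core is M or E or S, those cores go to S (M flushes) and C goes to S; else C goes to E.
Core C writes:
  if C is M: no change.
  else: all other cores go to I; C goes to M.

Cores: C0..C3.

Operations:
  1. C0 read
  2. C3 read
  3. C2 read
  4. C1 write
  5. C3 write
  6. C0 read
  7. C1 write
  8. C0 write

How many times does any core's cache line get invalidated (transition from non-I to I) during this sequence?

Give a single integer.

Op 1: C0 read [C0 read from I: no other sharers -> C0=E (exclusive)] -> [E,I,I,I] (invalidations this op: 0; running total: 0)
Op 2: C3 read [C3 read from I: others=['C0=E'] -> C3=S, others downsized to S] -> [S,I,I,S] (invalidations this op: 0; running total: 0)
Op 3: C2 read [C2 read from I: others=['C0=S', 'C3=S'] -> C2=S, others downsized to S] -> [S,I,S,S] (invalidations this op: 0; running total: 0)
Op 4: C1 write [C1 write: invalidate ['C0=S', 'C2=S', 'C3=S'] -> C1=M] -> [I,M,I,I] (invalidations this op: 3; running total: 3)
Op 5: C3 write [C3 write: invalidate ['C1=M'] -> C3=M] -> [I,I,I,M] (invalidations this op: 1; running total: 4)
Op 6: C0 read [C0 read from I: others=['C3=M'] -> C0=S, others downsized to S] -> [S,I,I,S] (invalidations this op: 0; running total: 4)
Op 7: C1 write [C1 write: invalidate ['C0=S', 'C3=S'] -> C1=M] -> [I,M,I,I] (invalidations this op: 2; running total: 6)
Op 8: C0 write [C0 write: invalidate ['C1=M'] -> C0=M] -> [M,I,I,I] (invalidations this op: 1; running total: 7)

Answer: 7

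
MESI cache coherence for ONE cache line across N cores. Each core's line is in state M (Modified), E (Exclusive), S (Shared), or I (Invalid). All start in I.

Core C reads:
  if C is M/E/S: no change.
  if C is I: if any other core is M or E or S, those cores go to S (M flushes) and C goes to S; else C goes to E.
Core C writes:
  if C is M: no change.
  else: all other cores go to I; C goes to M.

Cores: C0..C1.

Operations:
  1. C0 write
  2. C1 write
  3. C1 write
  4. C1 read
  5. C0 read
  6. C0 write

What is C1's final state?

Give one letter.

Answer: I

Derivation:
Op 1: C0 write [C0 write: invalidate none -> C0=M] -> [M,I]
Op 2: C1 write [C1 write: invalidate ['C0=M'] -> C1=M] -> [I,M]
Op 3: C1 write [C1 write: already M (modified), no change] -> [I,M]
Op 4: C1 read [C1 read: already in M, no change] -> [I,M]
Op 5: C0 read [C0 read from I: others=['C1=M'] -> C0=S, others downsized to S] -> [S,S]
Op 6: C0 write [C0 write: invalidate ['C1=S'] -> C0=M] -> [M,I]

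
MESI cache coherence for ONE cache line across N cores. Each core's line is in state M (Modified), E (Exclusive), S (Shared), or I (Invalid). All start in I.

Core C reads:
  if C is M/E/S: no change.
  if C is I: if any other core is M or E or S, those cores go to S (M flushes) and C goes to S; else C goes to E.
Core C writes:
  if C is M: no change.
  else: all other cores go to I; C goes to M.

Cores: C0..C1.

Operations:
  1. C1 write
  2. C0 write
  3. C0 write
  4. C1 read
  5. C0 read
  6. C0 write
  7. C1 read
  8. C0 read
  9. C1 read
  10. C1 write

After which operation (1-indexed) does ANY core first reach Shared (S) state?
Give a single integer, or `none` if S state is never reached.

Answer: 4

Derivation:
Op 1: C1 write [C1 write: invalidate none -> C1=M] -> [I,M]
Op 2: C0 write [C0 write: invalidate ['C1=M'] -> C0=M] -> [M,I]
Op 3: C0 write [C0 write: already M (modified), no change] -> [M,I]
Op 4: C1 read [C1 read from I: others=['C0=M'] -> C1=S, others downsized to S] -> [S,S]
  -> First S state at op 4; remaining ops need not be traced.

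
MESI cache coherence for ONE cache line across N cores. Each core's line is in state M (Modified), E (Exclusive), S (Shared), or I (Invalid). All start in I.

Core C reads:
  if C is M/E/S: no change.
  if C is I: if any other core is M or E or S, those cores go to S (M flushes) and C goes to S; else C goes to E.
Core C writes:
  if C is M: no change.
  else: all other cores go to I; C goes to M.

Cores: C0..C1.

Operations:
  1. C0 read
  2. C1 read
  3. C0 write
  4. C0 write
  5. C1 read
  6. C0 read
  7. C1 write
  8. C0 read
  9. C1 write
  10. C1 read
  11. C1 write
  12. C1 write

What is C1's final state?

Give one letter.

Answer: M

Derivation:
Op 1: C0 read [C0 read from I: no other sharers -> C0=E (exclusive)] -> [E,I]
Op 2: C1 read [C1 read from I: others=['C0=E'] -> C1=S, others downsized to S] -> [S,S]
Op 3: C0 write [C0 write: invalidate ['C1=S'] -> C0=M] -> [M,I]
Op 4: C0 write [C0 write: already M (modified), no change] -> [M,I]
Op 5: C1 read [C1 read from I: others=['C0=M'] -> C1=S, others downsized to S] -> [S,S]
Op 6: C0 read [C0 read: already in S, no change] -> [S,S]
Op 7: C1 write [C1 write: invalidate ['C0=S'] -> C1=M] -> [I,M]
Op 8: C0 read [C0 read from I: others=['C1=M'] -> C0=S, others downsized to S] -> [S,S]
Op 9: C1 write [C1 write: invalidate ['C0=S'] -> C1=M] -> [I,M]
Op 10: C1 read [C1 read: already in M, no change] -> [I,M]
Op 11: C1 write [C1 write: already M (modified), no change] -> [I,M]
Op 12: C1 write [C1 write: already M (modified), no change] -> [I,M]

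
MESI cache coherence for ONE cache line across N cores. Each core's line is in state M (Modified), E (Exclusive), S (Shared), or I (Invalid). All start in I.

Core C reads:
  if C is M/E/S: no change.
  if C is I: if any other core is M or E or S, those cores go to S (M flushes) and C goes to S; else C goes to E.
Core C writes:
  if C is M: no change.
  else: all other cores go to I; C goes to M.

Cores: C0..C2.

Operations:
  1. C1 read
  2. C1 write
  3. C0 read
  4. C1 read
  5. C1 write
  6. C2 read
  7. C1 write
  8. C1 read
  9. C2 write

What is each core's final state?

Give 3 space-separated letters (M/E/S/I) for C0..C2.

Answer: I I M

Derivation:
Op 1: C1 read [C1 read from I: no other sharers -> C1=E (exclusive)] -> [I,E,I]
Op 2: C1 write [C1 write: invalidate none -> C1=M] -> [I,M,I]
Op 3: C0 read [C0 read from I: others=['C1=M'] -> C0=S, others downsized to S] -> [S,S,I]
Op 4: C1 read [C1 read: already in S, no change] -> [S,S,I]
Op 5: C1 write [C1 write: invalidate ['C0=S'] -> C1=M] -> [I,M,I]
Op 6: C2 read [C2 read from I: others=['C1=M'] -> C2=S, others downsized to S] -> [I,S,S]
Op 7: C1 write [C1 write: invalidate ['C2=S'] -> C1=M] -> [I,M,I]
Op 8: C1 read [C1 read: already in M, no change] -> [I,M,I]
Op 9: C2 write [C2 write: invalidate ['C1=M'] -> C2=M] -> [I,I,M]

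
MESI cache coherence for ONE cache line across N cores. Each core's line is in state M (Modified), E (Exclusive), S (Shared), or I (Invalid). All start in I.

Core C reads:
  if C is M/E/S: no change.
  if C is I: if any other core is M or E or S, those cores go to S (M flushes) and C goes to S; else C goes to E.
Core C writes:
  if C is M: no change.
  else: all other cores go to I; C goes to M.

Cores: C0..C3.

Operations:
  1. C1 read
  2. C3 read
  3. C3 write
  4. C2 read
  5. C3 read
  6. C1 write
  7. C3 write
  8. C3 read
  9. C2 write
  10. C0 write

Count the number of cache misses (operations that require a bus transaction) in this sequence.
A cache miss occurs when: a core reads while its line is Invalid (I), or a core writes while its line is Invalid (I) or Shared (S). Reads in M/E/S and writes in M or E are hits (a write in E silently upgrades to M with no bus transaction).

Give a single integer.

Answer: 8

Derivation:
Op 1: C1 read [C1 read from I: no other sharers -> C1=E (exclusive)] -> [I,E,I,I] [MISS #1: read from I]
Op 2: C3 read [C3 read from I: others=['C1=E'] -> C3=S, others downsized to S] -> [I,S,I,S] [MISS #2: read from I]
Op 3: C3 write [C3 write: invalidate ['C1=S'] -> C3=M] -> [I,I,I,M] [MISS #3: write from S]
Op 4: C2 read [C2 read from I: others=['C3=M'] -> C2=S, others downsized to S] -> [I,I,S,S] [MISS #4: read from I]
Op 5: C3 read [C3 read: already in S, no change] -> [I,I,S,S] [hit: read from S]
Op 6: C1 write [C1 write: invalidate ['C2=S', 'C3=S'] -> C1=M] -> [I,M,I,I] [MISS #5: write from I]
Op 7: C3 write [C3 write: invalidate ['C1=M'] -> C3=M] -> [I,I,I,M] [MISS #6: write from I]
Op 8: C3 read [C3 read: already in M, no change] -> [I,I,I,M] [hit: read from M]
Op 9: C2 write [C2 write: invalidate ['C3=M'] -> C2=M] -> [I,I,M,I] [MISS #7: write from I]
Op 10: C0 write [C0 write: invalidate ['C2=M'] -> C0=M] -> [M,I,I,I] [MISS #8: write from I]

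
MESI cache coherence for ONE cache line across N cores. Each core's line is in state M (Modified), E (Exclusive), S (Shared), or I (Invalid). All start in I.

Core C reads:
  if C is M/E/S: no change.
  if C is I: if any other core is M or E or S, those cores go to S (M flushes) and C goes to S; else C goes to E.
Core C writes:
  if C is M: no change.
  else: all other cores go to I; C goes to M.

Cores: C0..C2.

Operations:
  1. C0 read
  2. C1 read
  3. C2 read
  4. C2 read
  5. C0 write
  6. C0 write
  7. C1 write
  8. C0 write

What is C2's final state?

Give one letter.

Op 1: C0 read [C0 read from I: no other sharers -> C0=E (exclusive)] -> [E,I,I]
Op 2: C1 read [C1 read from I: others=['C0=E'] -> C1=S, others downsized to S] -> [S,S,I]
Op 3: C2 read [C2 read from I: others=['C0=S', 'C1=S'] -> C2=S, others downsized to S] -> [S,S,S]
Op 4: C2 read [C2 read: already in S, no change] -> [S,S,S]
Op 5: C0 write [C0 write: invalidate ['C1=S', 'C2=S'] -> C0=M] -> [M,I,I]
Op 6: C0 write [C0 write: already M (modified), no change] -> [M,I,I]
Op 7: C1 write [C1 write: invalidate ['C0=M'] -> C1=M] -> [I,M,I]
Op 8: C0 write [C0 write: invalidate ['C1=M'] -> C0=M] -> [M,I,I]

Answer: I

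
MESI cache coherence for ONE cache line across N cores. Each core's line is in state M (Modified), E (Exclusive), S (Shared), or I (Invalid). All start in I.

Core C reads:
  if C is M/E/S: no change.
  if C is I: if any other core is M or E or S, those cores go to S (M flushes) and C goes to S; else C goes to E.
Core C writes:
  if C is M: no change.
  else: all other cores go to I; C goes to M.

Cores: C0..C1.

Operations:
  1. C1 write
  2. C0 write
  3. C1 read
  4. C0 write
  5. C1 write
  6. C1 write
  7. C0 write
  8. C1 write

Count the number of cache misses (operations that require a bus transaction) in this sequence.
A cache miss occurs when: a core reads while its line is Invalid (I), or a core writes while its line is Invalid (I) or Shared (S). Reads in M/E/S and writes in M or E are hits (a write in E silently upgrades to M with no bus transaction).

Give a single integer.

Answer: 7

Derivation:
Op 1: C1 write [C1 write: invalidate none -> C1=M] -> [I,M] [MISS #1: write from I]
Op 2: C0 write [C0 write: invalidate ['C1=M'] -> C0=M] -> [M,I] [MISS #2: write from I]
Op 3: C1 read [C1 read from I: others=['C0=M'] -> C1=S, others downsized to S] -> [S,S] [MISS #3: read from I]
Op 4: C0 write [C0 write: invalidate ['C1=S'] -> C0=M] -> [M,I] [MISS #4: write from S]
Op 5: C1 write [C1 write: invalidate ['C0=M'] -> C1=M] -> [I,M] [MISS #5: write from I]
Op 6: C1 write [C1 write: already M (modified), no change] -> [I,M] [hit: write from M]
Op 7: C0 write [C0 write: invalidate ['C1=M'] -> C0=M] -> [M,I] [MISS #6: write from I]
Op 8: C1 write [C1 write: invalidate ['C0=M'] -> C1=M] -> [I,M] [MISS #7: write from I]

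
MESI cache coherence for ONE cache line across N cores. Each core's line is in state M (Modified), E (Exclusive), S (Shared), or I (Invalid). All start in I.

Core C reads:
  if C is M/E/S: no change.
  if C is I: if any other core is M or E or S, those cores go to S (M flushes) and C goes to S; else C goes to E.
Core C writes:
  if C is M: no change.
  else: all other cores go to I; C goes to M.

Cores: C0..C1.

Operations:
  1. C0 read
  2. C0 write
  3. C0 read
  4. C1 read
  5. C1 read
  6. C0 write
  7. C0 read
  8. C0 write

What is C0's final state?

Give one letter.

Answer: M

Derivation:
Op 1: C0 read [C0 read from I: no other sharers -> C0=E (exclusive)] -> [E,I]
Op 2: C0 write [C0 write: invalidate none -> C0=M] -> [M,I]
Op 3: C0 read [C0 read: already in M, no change] -> [M,I]
Op 4: C1 read [C1 read from I: others=['C0=M'] -> C1=S, others downsized to S] -> [S,S]
Op 5: C1 read [C1 read: already in S, no change] -> [S,S]
Op 6: C0 write [C0 write: invalidate ['C1=S'] -> C0=M] -> [M,I]
Op 7: C0 read [C0 read: already in M, no change] -> [M,I]
Op 8: C0 write [C0 write: already M (modified), no change] -> [M,I]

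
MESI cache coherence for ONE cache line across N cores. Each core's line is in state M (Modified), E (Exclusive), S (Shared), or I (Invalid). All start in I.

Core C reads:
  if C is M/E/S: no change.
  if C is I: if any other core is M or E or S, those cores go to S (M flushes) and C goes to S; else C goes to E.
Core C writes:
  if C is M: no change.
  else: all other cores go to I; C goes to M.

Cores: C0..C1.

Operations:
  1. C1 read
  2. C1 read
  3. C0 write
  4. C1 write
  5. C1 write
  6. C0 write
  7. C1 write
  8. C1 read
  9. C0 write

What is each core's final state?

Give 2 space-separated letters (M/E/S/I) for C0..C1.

Answer: M I

Derivation:
Op 1: C1 read [C1 read from I: no other sharers -> C1=E (exclusive)] -> [I,E]
Op 2: C1 read [C1 read: already in E, no change] -> [I,E]
Op 3: C0 write [C0 write: invalidate ['C1=E'] -> C0=M] -> [M,I]
Op 4: C1 write [C1 write: invalidate ['C0=M'] -> C1=M] -> [I,M]
Op 5: C1 write [C1 write: already M (modified), no change] -> [I,M]
Op 6: C0 write [C0 write: invalidate ['C1=M'] -> C0=M] -> [M,I]
Op 7: C1 write [C1 write: invalidate ['C0=M'] -> C1=M] -> [I,M]
Op 8: C1 read [C1 read: already in M, no change] -> [I,M]
Op 9: C0 write [C0 write: invalidate ['C1=M'] -> C0=M] -> [M,I]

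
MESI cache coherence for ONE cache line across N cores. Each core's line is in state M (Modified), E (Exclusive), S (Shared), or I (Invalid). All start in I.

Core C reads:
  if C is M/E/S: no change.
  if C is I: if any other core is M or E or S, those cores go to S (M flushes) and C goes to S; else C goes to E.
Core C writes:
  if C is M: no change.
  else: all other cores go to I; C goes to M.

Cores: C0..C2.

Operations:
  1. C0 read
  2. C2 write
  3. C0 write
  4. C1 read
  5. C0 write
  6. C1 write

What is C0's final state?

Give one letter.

Answer: I

Derivation:
Op 1: C0 read [C0 read from I: no other sharers -> C0=E (exclusive)] -> [E,I,I]
Op 2: C2 write [C2 write: invalidate ['C0=E'] -> C2=M] -> [I,I,M]
Op 3: C0 write [C0 write: invalidate ['C2=M'] -> C0=M] -> [M,I,I]
Op 4: C1 read [C1 read from I: others=['C0=M'] -> C1=S, others downsized to S] -> [S,S,I]
Op 5: C0 write [C0 write: invalidate ['C1=S'] -> C0=M] -> [M,I,I]
Op 6: C1 write [C1 write: invalidate ['C0=M'] -> C1=M] -> [I,M,I]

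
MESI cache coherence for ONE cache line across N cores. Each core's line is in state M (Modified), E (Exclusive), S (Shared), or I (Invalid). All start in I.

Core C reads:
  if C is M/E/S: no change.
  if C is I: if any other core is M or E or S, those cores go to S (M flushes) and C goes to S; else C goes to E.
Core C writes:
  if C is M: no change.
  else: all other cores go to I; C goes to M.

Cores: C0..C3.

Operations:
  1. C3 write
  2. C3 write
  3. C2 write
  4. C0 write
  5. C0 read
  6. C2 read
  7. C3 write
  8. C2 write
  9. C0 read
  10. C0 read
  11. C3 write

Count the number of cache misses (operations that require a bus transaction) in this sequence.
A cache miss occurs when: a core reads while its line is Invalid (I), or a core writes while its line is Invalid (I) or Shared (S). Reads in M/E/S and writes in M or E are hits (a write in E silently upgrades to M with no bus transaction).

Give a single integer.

Op 1: C3 write [C3 write: invalidate none -> C3=M] -> [I,I,I,M] [MISS #1: write from I]
Op 2: C3 write [C3 write: already M (modified), no change] -> [I,I,I,M] [hit: write from M]
Op 3: C2 write [C2 write: invalidate ['C3=M'] -> C2=M] -> [I,I,M,I] [MISS #2: write from I]
Op 4: C0 write [C0 write: invalidate ['C2=M'] -> C0=M] -> [M,I,I,I] [MISS #3: write from I]
Op 5: C0 read [C0 read: already in M, no change] -> [M,I,I,I] [hit: read from M]
Op 6: C2 read [C2 read from I: others=['C0=M'] -> C2=S, others downsized to S] -> [S,I,S,I] [MISS #4: read from I]
Op 7: C3 write [C3 write: invalidate ['C0=S', 'C2=S'] -> C3=M] -> [I,I,I,M] [MISS #5: write from I]
Op 8: C2 write [C2 write: invalidate ['C3=M'] -> C2=M] -> [I,I,M,I] [MISS #6: write from I]
Op 9: C0 read [C0 read from I: others=['C2=M'] -> C0=S, others downsized to S] -> [S,I,S,I] [MISS #7: read from I]
Op 10: C0 read [C0 read: already in S, no change] -> [S,I,S,I] [hit: read from S]
Op 11: C3 write [C3 write: invalidate ['C0=S', 'C2=S'] -> C3=M] -> [I,I,I,M] [MISS #8: write from I]

Answer: 8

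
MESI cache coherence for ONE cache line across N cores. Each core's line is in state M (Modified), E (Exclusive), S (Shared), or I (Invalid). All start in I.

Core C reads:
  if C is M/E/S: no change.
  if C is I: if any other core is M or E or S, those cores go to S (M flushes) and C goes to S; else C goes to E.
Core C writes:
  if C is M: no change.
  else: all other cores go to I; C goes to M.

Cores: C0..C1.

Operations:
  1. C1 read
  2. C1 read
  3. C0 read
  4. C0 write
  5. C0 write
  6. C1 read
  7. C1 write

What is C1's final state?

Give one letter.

Answer: M

Derivation:
Op 1: C1 read [C1 read from I: no other sharers -> C1=E (exclusive)] -> [I,E]
Op 2: C1 read [C1 read: already in E, no change] -> [I,E]
Op 3: C0 read [C0 read from I: others=['C1=E'] -> C0=S, others downsized to S] -> [S,S]
Op 4: C0 write [C0 write: invalidate ['C1=S'] -> C0=M] -> [M,I]
Op 5: C0 write [C0 write: already M (modified), no change] -> [M,I]
Op 6: C1 read [C1 read from I: others=['C0=M'] -> C1=S, others downsized to S] -> [S,S]
Op 7: C1 write [C1 write: invalidate ['C0=S'] -> C1=M] -> [I,M]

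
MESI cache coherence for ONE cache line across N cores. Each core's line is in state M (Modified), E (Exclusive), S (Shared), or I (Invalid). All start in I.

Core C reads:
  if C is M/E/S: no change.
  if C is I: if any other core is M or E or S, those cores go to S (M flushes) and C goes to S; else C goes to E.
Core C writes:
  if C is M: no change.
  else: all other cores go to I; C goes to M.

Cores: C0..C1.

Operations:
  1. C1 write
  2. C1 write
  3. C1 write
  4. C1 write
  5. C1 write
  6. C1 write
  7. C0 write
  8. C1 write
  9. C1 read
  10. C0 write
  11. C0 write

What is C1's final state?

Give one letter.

Op 1: C1 write [C1 write: invalidate none -> C1=M] -> [I,M]
Op 2: C1 write [C1 write: already M (modified), no change] -> [I,M]
Op 3: C1 write [C1 write: already M (modified), no change] -> [I,M]
Op 4: C1 write [C1 write: already M (modified), no change] -> [I,M]
Op 5: C1 write [C1 write: already M (modified), no change] -> [I,M]
Op 6: C1 write [C1 write: already M (modified), no change] -> [I,M]
Op 7: C0 write [C0 write: invalidate ['C1=M'] -> C0=M] -> [M,I]
Op 8: C1 write [C1 write: invalidate ['C0=M'] -> C1=M] -> [I,M]
Op 9: C1 read [C1 read: already in M, no change] -> [I,M]
Op 10: C0 write [C0 write: invalidate ['C1=M'] -> C0=M] -> [M,I]
Op 11: C0 write [C0 write: already M (modified), no change] -> [M,I]

Answer: I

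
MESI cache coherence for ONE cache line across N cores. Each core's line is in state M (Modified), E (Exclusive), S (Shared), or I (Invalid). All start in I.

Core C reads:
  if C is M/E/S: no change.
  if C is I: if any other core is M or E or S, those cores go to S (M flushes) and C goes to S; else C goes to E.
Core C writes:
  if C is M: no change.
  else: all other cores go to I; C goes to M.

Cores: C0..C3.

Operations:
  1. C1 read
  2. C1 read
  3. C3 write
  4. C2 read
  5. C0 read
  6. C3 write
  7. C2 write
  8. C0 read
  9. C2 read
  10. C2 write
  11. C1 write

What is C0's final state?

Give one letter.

Op 1: C1 read [C1 read from I: no other sharers -> C1=E (exclusive)] -> [I,E,I,I]
Op 2: C1 read [C1 read: already in E, no change] -> [I,E,I,I]
Op 3: C3 write [C3 write: invalidate ['C1=E'] -> C3=M] -> [I,I,I,M]
Op 4: C2 read [C2 read from I: others=['C3=M'] -> C2=S, others downsized to S] -> [I,I,S,S]
Op 5: C0 read [C0 read from I: others=['C2=S', 'C3=S'] -> C0=S, others downsized to S] -> [S,I,S,S]
Op 6: C3 write [C3 write: invalidate ['C0=S', 'C2=S'] -> C3=M] -> [I,I,I,M]
Op 7: C2 write [C2 write: invalidate ['C3=M'] -> C2=M] -> [I,I,M,I]
Op 8: C0 read [C0 read from I: others=['C2=M'] -> C0=S, others downsized to S] -> [S,I,S,I]
Op 9: C2 read [C2 read: already in S, no change] -> [S,I,S,I]
Op 10: C2 write [C2 write: invalidate ['C0=S'] -> C2=M] -> [I,I,M,I]
Op 11: C1 write [C1 write: invalidate ['C2=M'] -> C1=M] -> [I,M,I,I]

Answer: I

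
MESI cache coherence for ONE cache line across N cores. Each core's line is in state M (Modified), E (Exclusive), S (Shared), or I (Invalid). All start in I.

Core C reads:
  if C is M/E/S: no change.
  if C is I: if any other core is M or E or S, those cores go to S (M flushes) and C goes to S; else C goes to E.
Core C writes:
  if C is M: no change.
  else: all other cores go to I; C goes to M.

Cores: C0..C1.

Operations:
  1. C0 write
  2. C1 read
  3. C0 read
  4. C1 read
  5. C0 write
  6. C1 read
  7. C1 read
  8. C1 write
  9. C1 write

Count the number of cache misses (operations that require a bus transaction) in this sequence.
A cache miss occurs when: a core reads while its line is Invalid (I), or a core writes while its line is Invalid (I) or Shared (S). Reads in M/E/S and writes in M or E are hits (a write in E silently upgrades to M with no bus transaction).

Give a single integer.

Op 1: C0 write [C0 write: invalidate none -> C0=M] -> [M,I] [MISS #1: write from I]
Op 2: C1 read [C1 read from I: others=['C0=M'] -> C1=S, others downsized to S] -> [S,S] [MISS #2: read from I]
Op 3: C0 read [C0 read: already in S, no change] -> [S,S] [hit: read from S]
Op 4: C1 read [C1 read: already in S, no change] -> [S,S] [hit: read from S]
Op 5: C0 write [C0 write: invalidate ['C1=S'] -> C0=M] -> [M,I] [MISS #3: write from S]
Op 6: C1 read [C1 read from I: others=['C0=M'] -> C1=S, others downsized to S] -> [S,S] [MISS #4: read from I]
Op 7: C1 read [C1 read: already in S, no change] -> [S,S] [hit: read from S]
Op 8: C1 write [C1 write: invalidate ['C0=S'] -> C1=M] -> [I,M] [MISS #5: write from S]
Op 9: C1 write [C1 write: already M (modified), no change] -> [I,M] [hit: write from M]

Answer: 5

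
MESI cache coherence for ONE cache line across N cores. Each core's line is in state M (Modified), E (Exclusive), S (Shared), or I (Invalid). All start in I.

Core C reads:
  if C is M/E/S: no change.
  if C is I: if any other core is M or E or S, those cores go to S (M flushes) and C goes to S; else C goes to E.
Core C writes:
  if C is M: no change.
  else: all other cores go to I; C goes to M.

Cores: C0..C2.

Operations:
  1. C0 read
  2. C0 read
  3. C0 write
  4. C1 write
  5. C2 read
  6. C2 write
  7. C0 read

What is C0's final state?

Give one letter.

Answer: S

Derivation:
Op 1: C0 read [C0 read from I: no other sharers -> C0=E (exclusive)] -> [E,I,I]
Op 2: C0 read [C0 read: already in E, no change] -> [E,I,I]
Op 3: C0 write [C0 write: invalidate none -> C0=M] -> [M,I,I]
Op 4: C1 write [C1 write: invalidate ['C0=M'] -> C1=M] -> [I,M,I]
Op 5: C2 read [C2 read from I: others=['C1=M'] -> C2=S, others downsized to S] -> [I,S,S]
Op 6: C2 write [C2 write: invalidate ['C1=S'] -> C2=M] -> [I,I,M]
Op 7: C0 read [C0 read from I: others=['C2=M'] -> C0=S, others downsized to S] -> [S,I,S]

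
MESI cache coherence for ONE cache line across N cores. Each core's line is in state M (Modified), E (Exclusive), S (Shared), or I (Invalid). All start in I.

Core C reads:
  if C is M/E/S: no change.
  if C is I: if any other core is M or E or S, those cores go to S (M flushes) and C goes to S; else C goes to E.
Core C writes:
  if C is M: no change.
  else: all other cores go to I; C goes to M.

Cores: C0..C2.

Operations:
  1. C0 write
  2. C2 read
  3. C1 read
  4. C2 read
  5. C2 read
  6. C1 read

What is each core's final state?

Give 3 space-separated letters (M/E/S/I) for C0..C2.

Op 1: C0 write [C0 write: invalidate none -> C0=M] -> [M,I,I]
Op 2: C2 read [C2 read from I: others=['C0=M'] -> C2=S, others downsized to S] -> [S,I,S]
Op 3: C1 read [C1 read from I: others=['C0=S', 'C2=S'] -> C1=S, others downsized to S] -> [S,S,S]
Op 4: C2 read [C2 read: already in S, no change] -> [S,S,S]
Op 5: C2 read [C2 read: already in S, no change] -> [S,S,S]
Op 6: C1 read [C1 read: already in S, no change] -> [S,S,S]

Answer: S S S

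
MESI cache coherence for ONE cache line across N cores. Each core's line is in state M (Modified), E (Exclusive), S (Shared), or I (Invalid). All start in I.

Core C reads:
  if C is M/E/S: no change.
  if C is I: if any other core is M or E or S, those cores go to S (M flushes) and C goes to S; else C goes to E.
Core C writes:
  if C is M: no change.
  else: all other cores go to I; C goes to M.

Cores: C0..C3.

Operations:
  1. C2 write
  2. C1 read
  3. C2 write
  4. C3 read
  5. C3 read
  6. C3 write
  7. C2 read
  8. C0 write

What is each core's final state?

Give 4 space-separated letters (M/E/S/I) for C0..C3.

Op 1: C2 write [C2 write: invalidate none -> C2=M] -> [I,I,M,I]
Op 2: C1 read [C1 read from I: others=['C2=M'] -> C1=S, others downsized to S] -> [I,S,S,I]
Op 3: C2 write [C2 write: invalidate ['C1=S'] -> C2=M] -> [I,I,M,I]
Op 4: C3 read [C3 read from I: others=['C2=M'] -> C3=S, others downsized to S] -> [I,I,S,S]
Op 5: C3 read [C3 read: already in S, no change] -> [I,I,S,S]
Op 6: C3 write [C3 write: invalidate ['C2=S'] -> C3=M] -> [I,I,I,M]
Op 7: C2 read [C2 read from I: others=['C3=M'] -> C2=S, others downsized to S] -> [I,I,S,S]
Op 8: C0 write [C0 write: invalidate ['C2=S', 'C3=S'] -> C0=M] -> [M,I,I,I]

Answer: M I I I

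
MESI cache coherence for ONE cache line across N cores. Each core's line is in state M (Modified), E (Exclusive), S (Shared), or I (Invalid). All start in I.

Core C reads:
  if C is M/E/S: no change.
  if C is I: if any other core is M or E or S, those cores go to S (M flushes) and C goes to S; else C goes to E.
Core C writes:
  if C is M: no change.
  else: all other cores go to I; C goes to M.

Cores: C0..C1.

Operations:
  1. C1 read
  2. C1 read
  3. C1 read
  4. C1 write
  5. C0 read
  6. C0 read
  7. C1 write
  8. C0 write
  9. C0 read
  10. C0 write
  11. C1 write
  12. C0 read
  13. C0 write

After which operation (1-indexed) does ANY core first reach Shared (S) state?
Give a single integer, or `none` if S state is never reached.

Answer: 5

Derivation:
Op 1: C1 read [C1 read from I: no other sharers -> C1=E (exclusive)] -> [I,E]
Op 2: C1 read [C1 read: already in E, no change] -> [I,E]
Op 3: C1 read [C1 read: already in E, no change] -> [I,E]
Op 4: C1 write [C1 write: invalidate none -> C1=M] -> [I,M]
Op 5: C0 read [C0 read from I: others=['C1=M'] -> C0=S, others downsized to S] -> [S,S]
  -> First S state at op 5; remaining ops need not be traced.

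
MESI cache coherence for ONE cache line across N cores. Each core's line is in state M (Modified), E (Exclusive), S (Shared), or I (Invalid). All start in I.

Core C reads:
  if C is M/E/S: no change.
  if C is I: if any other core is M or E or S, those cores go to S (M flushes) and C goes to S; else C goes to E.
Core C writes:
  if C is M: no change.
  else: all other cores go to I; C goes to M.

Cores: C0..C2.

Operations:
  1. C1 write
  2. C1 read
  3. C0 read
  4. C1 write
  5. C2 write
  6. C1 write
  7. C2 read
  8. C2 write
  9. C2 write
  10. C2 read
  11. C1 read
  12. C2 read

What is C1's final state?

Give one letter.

Op 1: C1 write [C1 write: invalidate none -> C1=M] -> [I,M,I]
Op 2: C1 read [C1 read: already in M, no change] -> [I,M,I]
Op 3: C0 read [C0 read from I: others=['C1=M'] -> C0=S, others downsized to S] -> [S,S,I]
Op 4: C1 write [C1 write: invalidate ['C0=S'] -> C1=M] -> [I,M,I]
Op 5: C2 write [C2 write: invalidate ['C1=M'] -> C2=M] -> [I,I,M]
Op 6: C1 write [C1 write: invalidate ['C2=M'] -> C1=M] -> [I,M,I]
Op 7: C2 read [C2 read from I: others=['C1=M'] -> C2=S, others downsized to S] -> [I,S,S]
Op 8: C2 write [C2 write: invalidate ['C1=S'] -> C2=M] -> [I,I,M]
Op 9: C2 write [C2 write: already M (modified), no change] -> [I,I,M]
Op 10: C2 read [C2 read: already in M, no change] -> [I,I,M]
Op 11: C1 read [C1 read from I: others=['C2=M'] -> C1=S, others downsized to S] -> [I,S,S]
Op 12: C2 read [C2 read: already in S, no change] -> [I,S,S]

Answer: S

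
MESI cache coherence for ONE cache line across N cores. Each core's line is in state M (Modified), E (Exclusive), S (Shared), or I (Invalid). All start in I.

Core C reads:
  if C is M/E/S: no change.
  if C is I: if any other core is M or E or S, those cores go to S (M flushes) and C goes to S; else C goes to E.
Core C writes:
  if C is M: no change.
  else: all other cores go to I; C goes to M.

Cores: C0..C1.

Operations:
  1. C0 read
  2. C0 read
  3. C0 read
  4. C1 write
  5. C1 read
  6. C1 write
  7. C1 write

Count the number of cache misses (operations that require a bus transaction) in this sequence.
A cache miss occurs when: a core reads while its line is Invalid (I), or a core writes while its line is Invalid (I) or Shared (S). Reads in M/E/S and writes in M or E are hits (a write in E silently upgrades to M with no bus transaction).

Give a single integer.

Op 1: C0 read [C0 read from I: no other sharers -> C0=E (exclusive)] -> [E,I] [MISS #1: read from I]
Op 2: C0 read [C0 read: already in E, no change] -> [E,I] [hit: read from E]
Op 3: C0 read [C0 read: already in E, no change] -> [E,I] [hit: read from E]
Op 4: C1 write [C1 write: invalidate ['C0=E'] -> C1=M] -> [I,M] [MISS #2: write from I]
Op 5: C1 read [C1 read: already in M, no change] -> [I,M] [hit: read from M]
Op 6: C1 write [C1 write: already M (modified), no change] -> [I,M] [hit: write from M]
Op 7: C1 write [C1 write: already M (modified), no change] -> [I,M] [hit: write from M]

Answer: 2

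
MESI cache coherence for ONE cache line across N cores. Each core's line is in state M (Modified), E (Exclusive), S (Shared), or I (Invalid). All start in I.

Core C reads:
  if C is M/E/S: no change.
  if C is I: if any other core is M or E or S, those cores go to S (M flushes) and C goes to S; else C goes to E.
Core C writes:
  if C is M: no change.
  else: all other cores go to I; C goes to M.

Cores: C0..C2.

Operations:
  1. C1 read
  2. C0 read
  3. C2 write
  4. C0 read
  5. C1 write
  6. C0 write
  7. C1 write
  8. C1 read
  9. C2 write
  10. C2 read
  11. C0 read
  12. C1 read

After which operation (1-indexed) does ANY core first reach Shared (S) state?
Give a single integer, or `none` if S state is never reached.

Answer: 2

Derivation:
Op 1: C1 read [C1 read from I: no other sharers -> C1=E (exclusive)] -> [I,E,I]
Op 2: C0 read [C0 read from I: others=['C1=E'] -> C0=S, others downsized to S] -> [S,S,I]
  -> First S state at op 2; remaining ops need not be traced.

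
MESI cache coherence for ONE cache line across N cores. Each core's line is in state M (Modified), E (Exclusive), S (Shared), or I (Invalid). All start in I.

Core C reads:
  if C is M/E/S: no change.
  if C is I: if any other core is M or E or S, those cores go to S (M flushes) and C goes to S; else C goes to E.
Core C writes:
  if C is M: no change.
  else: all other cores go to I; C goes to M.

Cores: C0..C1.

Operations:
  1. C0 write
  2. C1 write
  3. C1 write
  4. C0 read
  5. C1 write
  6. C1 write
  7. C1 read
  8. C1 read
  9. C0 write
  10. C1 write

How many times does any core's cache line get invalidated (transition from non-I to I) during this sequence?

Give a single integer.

Answer: 4

Derivation:
Op 1: C0 write [C0 write: invalidate none -> C0=M] -> [M,I] (invalidations this op: 0; running total: 0)
Op 2: C1 write [C1 write: invalidate ['C0=M'] -> C1=M] -> [I,M] (invalidations this op: 1; running total: 1)
Op 3: C1 write [C1 write: already M (modified), no change] -> [I,M] (invalidations this op: 0; running total: 1)
Op 4: C0 read [C0 read from I: others=['C1=M'] -> C0=S, others downsized to S] -> [S,S] (invalidations this op: 0; running total: 1)
Op 5: C1 write [C1 write: invalidate ['C0=S'] -> C1=M] -> [I,M] (invalidations this op: 1; running total: 2)
Op 6: C1 write [C1 write: already M (modified), no change] -> [I,M] (invalidations this op: 0; running total: 2)
Op 7: C1 read [C1 read: already in M, no change] -> [I,M] (invalidations this op: 0; running total: 2)
Op 8: C1 read [C1 read: already in M, no change] -> [I,M] (invalidations this op: 0; running total: 2)
Op 9: C0 write [C0 write: invalidate ['C1=M'] -> C0=M] -> [M,I] (invalidations this op: 1; running total: 3)
Op 10: C1 write [C1 write: invalidate ['C0=M'] -> C1=M] -> [I,M] (invalidations this op: 1; running total: 4)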